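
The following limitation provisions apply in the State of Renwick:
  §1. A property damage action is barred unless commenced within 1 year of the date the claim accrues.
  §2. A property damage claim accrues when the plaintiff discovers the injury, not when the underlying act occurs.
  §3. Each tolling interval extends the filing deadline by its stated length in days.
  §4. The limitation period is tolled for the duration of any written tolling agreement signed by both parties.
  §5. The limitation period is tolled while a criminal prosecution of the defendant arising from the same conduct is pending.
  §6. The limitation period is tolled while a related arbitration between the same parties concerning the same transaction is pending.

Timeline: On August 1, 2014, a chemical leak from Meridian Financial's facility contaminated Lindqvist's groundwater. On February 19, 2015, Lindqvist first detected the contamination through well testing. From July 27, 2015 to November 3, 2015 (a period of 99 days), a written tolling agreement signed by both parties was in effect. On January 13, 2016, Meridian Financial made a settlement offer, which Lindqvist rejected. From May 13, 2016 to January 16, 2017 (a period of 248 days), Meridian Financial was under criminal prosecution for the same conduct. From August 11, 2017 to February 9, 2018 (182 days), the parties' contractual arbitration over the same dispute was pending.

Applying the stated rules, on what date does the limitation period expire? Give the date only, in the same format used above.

The claim did not accrue until Lindqvist discovered the injury on February 19, 2015; the August 1, 2014 act date does not start the clock under the stated rule.
1 year from February 19, 2015 is February 19, 2016.
Because the written tolling agreement ran from July 27, 2015 to November 3, 2015, the deadline is extended by 99 days to May 28, 2016.
The pending criminal prosecution from May 13, 2016 to January 16, 2017 tolled the period for 248 days, extending the deadline to January 31, 2017.
The pending related arbitration starting August 11, 2017 came too late — the period had run on January 31, 2017 — and so does not extend the deadline.
The other events in the timeline have no effect on the limitation period under the stated rules.

January 31, 2017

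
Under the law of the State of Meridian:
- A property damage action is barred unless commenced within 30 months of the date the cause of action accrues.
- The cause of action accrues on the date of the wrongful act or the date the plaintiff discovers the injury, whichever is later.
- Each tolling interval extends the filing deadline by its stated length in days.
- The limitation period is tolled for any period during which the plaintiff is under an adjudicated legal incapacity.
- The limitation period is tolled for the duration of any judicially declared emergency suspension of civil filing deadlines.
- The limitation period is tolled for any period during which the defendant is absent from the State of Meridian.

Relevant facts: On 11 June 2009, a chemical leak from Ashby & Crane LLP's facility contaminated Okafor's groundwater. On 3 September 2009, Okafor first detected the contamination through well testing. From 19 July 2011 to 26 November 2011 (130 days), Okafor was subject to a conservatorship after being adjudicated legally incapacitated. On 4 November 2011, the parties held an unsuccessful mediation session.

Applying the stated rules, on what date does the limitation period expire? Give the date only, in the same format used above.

Taking the later of the act (11 June 2009) and discovery (3 September 2009), the claim accrued on 3 September 2009.
Adding the 30 months base period to 3 September 2009 gives a deadline of 3 March 2012, before any tolling.
Because the plaintiff's legal incapacity ran from 19 July 2011 to 26 November 2011, the deadline is extended by 130 days to 11 July 2012.
None of the other events listed affects the running of the period under the stated rules.

11 July 2012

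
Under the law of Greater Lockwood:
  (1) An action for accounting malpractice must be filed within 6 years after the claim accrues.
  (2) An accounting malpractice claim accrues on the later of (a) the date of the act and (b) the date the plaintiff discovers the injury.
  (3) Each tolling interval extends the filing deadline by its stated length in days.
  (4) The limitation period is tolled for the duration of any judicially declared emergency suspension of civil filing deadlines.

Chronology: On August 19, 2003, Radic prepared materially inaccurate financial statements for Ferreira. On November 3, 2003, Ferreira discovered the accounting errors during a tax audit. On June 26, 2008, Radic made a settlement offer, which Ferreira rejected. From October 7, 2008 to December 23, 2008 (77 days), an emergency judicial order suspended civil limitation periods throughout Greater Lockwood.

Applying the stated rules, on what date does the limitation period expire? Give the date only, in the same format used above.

The claim accrued on November 3, 2003 — the later of the August 19, 2003 act and the November 3, 2003 discovery.
The untolled deadline — 6 years after November 3, 2003 — is November 3, 2009.
Because the emergency suspension of filing deadlines ran from October 7, 2008 to December 23, 2008, the deadline is extended by 77 days to January 19, 2010.
The other events in the timeline have no effect on the limitation period under the stated rules.

January 19, 2010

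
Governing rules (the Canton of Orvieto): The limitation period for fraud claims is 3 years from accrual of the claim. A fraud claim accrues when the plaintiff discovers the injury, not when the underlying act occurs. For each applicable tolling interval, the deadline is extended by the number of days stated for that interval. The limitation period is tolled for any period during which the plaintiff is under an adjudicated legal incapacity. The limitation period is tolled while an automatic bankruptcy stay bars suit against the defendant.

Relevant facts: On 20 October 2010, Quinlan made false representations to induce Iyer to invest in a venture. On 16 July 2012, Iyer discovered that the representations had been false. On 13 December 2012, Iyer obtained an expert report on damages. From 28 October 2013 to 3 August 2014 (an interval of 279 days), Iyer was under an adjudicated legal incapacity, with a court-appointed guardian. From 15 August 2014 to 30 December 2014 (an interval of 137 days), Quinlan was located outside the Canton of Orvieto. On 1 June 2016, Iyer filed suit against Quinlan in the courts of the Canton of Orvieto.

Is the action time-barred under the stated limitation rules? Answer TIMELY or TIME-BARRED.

TIME-BARRED

Under the discovery rule, the claim accrued on 16 July 2012, when Iyer discovered the injury — not on the 20 October 2010 date of the underlying act.
The untolled deadline — 3 years after 16 July 2012 — is 16 July 2015.
Because the plaintiff's legal incapacity ran from 28 October 2013 to 3 August 2014, the deadline is extended by 279 days to 20 April 2016.
Although the defendant's absence ran from 15 August 2014 to 30 December 2014, the stated rules do not make that a tolling event, so it is disregarded.
Nothing else in the chronology tolls or restarts the period.
Filing on 1 June 2016 missed the 20 April 2016 deadline — the action is time-barred.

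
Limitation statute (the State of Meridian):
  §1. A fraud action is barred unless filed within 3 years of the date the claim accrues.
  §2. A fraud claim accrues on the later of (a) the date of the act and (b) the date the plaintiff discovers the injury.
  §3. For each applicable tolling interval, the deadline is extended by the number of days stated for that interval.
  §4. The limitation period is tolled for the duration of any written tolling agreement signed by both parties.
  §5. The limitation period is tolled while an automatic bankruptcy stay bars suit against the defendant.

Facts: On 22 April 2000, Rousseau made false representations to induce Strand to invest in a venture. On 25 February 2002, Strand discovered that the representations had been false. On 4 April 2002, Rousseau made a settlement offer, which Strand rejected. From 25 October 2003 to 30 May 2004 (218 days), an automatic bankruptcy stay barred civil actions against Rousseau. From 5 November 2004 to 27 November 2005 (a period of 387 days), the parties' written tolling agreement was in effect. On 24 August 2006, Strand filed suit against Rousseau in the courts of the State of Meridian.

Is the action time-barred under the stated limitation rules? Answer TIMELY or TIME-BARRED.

Taking the later of the act (22 April 2000) and discovery (25 February 2002), the claim accrued on 25 February 2002.
Adding the 3 years base period to 25 February 2002 gives a deadline of 25 February 2005, before any tolling.
The period was tolled for 218 days by the automatic bankruptcy stay (25 October 2003 to 30 May 2004), pushing the deadline to 1 October 2005.
Because the written tolling agreement ran from 5 November 2004 to 27 November 2005, the deadline is extended by 387 days to 23 October 2006.
The other events in the timeline have no effect on the limitation period under the stated rules.
Strand filed on 24 August 2006, before the 23 October 2006 deadline, so the action is timely.

TIMELY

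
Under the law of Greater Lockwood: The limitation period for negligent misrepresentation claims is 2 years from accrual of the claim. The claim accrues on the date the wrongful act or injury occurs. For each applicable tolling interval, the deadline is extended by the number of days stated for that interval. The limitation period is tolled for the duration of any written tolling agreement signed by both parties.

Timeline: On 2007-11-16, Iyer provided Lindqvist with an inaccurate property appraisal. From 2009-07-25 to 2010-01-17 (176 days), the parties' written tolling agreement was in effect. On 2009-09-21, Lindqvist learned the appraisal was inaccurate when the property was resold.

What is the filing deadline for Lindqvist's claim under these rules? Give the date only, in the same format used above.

Because the rule ties accrual to occurrence, the claim accrued on 2007-11-16, not on the 2009-09-21 discovery date.
The untolled deadline — 2 years after 2007-11-16 — is 2009-11-16.
The period was tolled for 176 days by the written tolling agreement (2009-07-25 to 2010-01-17), pushing the deadline to 2010-05-11.

2010-05-11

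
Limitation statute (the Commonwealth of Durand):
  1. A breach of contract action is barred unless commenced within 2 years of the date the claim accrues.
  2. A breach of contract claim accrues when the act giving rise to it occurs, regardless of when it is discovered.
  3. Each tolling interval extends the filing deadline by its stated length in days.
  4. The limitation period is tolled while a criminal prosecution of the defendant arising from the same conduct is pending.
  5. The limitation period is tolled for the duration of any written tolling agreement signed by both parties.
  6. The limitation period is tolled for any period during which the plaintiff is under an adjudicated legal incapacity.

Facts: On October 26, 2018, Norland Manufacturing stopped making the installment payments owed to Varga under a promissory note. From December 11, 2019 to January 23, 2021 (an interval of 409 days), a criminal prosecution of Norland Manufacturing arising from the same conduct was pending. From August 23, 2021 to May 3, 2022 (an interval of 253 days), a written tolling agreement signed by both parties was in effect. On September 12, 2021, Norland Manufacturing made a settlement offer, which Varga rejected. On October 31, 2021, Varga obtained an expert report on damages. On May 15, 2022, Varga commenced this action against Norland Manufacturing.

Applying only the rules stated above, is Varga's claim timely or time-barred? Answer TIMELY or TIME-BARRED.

TIMELY

The claim accrued on October 26, 2018, when the wrongful act occurred.
2 years from October 26, 2018 is October 26, 2020.
The period was tolled for 409 days by the pending criminal prosecution (December 11, 2019 to January 23, 2021), pushing the deadline to December 9, 2021.
The period was tolled for 253 days by the written tolling agreement (August 23, 2021 to May 3, 2022), pushing the deadline to August 19, 2022.
The other events in the timeline have no effect on the limitation period under the stated rules.
Varga filed on May 15, 2022, before the August 19, 2022 deadline, so the action is timely.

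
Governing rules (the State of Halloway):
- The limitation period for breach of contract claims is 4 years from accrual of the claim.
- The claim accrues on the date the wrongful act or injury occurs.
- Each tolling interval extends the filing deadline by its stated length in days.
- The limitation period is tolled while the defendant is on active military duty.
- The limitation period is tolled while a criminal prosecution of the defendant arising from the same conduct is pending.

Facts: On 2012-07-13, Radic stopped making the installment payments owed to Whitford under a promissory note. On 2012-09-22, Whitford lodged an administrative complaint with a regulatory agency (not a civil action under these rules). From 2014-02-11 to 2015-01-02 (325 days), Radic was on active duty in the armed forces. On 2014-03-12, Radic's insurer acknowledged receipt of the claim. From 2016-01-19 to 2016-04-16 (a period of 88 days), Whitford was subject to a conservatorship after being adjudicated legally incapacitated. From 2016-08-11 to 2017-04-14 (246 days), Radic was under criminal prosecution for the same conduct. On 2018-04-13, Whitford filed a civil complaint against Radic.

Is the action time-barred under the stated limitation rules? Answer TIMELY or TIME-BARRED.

The limitation period began to run on 2012-07-13.
4 years from 2012-07-13 is 2016-07-13.
The period was tolled for 325 days by the defendant's active military service (2014-02-11 to 2015-01-02), pushing the deadline to 2017-06-03.
The period was tolled for 246 days by the pending criminal prosecution (2016-08-11 to 2017-04-14), pushing the deadline to 2018-02-04.
Although the plaintiff's incapacity ran from 2016-01-19 to 2016-04-16, the stated rules do not make that a tolling event, so it is disregarded.
Nothing else in the chronology tolls or restarts the period.
The 2018-04-13 filing falls after the 2018-02-04 deadline; the claim is time-barred.

TIME-BARRED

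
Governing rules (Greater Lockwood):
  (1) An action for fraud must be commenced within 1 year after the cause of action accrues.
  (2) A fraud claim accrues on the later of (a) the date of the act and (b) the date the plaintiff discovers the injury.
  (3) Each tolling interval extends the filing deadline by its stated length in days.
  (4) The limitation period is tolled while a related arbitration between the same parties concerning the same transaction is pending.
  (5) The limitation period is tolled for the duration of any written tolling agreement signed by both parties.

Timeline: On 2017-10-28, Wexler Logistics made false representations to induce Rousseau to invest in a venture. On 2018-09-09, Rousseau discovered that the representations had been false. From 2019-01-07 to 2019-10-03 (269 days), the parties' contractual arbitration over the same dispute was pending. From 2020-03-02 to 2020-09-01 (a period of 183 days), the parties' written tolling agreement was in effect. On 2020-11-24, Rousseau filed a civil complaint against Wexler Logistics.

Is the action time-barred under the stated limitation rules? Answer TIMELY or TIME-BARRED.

Because discovery on 2018-09-09 post-dates the 2017-10-28 act, accrual under the later-of rule falls on 2018-09-09.
The untolled deadline — 1 year after 2018-09-09 — is 2019-09-09.
Because the pending related arbitration ran from 2019-01-07 to 2019-10-03, the deadline is extended by 269 days to 2020-06-04.
The period was tolled for 183 days by the written tolling agreement (2020-03-02 to 2020-09-01), pushing the deadline to 2020-12-04.
Filing on 2020-11-24 beat the 2020-12-04 deadline — the action is timely.

TIMELY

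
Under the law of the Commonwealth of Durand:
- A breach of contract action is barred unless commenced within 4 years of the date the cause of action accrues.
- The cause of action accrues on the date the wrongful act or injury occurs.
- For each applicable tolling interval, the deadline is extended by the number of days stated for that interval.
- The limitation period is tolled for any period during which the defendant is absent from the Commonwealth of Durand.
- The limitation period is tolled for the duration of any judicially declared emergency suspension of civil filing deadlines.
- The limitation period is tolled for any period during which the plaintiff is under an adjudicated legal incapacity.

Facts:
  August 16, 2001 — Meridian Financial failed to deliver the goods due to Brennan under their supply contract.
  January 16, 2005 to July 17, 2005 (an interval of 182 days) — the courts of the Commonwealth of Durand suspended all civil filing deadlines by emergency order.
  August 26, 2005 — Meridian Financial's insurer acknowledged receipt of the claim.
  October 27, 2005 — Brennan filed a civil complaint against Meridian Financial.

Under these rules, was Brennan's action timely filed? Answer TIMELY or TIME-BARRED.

The claim accrued on August 16, 2001, when the wrongful act occurred.
4 years from August 16, 2001 is August 16, 2005.
The period was tolled for 182 days by the emergency suspension of filing deadlines (January 16, 2005 to July 17, 2005), pushing the deadline to February 14, 2006.
Nothing else in the chronology tolls or restarts the period.
The October 27, 2005 filing precedes the February 14, 2006 deadline; the claim is timely.

TIMELY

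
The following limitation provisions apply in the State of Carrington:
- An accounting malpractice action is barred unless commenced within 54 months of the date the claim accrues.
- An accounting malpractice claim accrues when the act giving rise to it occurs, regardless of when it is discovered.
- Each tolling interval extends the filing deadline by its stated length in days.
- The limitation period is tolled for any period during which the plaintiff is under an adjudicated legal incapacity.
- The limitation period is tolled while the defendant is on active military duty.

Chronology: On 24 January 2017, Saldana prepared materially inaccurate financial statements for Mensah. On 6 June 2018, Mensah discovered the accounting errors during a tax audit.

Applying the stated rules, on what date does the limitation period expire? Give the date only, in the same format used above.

Because the rule ties accrual to occurrence, the claim accrued on 24 January 2017, not on the 6 June 2018 discovery date.
54 months from 24 January 2017 is 24 July 2021.

24 July 2021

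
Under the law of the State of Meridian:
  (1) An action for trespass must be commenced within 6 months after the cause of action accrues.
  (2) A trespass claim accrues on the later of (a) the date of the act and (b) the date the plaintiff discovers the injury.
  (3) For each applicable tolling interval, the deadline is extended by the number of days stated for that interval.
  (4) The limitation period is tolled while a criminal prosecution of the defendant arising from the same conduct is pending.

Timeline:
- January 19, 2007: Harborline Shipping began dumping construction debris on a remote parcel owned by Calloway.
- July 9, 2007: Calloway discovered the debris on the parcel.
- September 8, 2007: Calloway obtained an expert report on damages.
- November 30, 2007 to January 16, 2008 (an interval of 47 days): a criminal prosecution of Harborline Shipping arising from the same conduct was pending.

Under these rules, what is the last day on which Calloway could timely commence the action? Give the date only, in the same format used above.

The claim accrued on July 9, 2007 — the later of the January 19, 2007 act and the July 9, 2007 discovery.
Adding the 6 months base period to July 9, 2007 gives a deadline of January 9, 2008, before any tolling.
The period was tolled for 47 days by the pending criminal prosecution (November 30, 2007 to January 16, 2008), pushing the deadline to February 25, 2008.
None of the other events listed affects the running of the period under the stated rules.

February 25, 2008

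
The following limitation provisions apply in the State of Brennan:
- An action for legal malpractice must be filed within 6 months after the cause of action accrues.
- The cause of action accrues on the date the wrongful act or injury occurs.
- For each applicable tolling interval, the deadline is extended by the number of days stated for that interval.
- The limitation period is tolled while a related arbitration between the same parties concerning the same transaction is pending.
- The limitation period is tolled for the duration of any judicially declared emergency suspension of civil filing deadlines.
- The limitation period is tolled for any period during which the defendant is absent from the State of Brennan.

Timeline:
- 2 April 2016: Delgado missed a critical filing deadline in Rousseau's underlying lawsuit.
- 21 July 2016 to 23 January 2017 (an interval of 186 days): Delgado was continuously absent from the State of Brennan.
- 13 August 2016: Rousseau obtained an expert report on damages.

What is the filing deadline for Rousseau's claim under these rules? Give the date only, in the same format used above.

6 April 2017

The cause of action accrued on 2 April 2016, the date of the act.
Adding the 6 months base period to 2 April 2016 gives a deadline of 2 October 2016, before any tolling.
Because the defendant's absence from the jurisdiction ran from 21 July 2016 to 23 January 2017, the deadline is extended by 186 days to 6 April 2017.
None of the other events listed affects the running of the period under the stated rules.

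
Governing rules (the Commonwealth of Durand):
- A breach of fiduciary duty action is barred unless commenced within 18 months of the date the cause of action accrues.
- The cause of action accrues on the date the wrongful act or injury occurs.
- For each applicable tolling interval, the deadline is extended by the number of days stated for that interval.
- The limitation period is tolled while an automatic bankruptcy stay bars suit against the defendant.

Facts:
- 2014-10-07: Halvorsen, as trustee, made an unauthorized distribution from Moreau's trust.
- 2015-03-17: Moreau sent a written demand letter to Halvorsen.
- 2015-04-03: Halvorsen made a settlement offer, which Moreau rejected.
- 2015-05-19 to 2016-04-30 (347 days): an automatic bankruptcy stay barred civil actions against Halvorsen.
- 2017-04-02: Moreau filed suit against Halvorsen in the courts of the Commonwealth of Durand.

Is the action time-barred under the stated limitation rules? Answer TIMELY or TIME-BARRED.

TIME-BARRED

The limitation period began to run on 2014-10-07.
Adding the 18 months base period to 2014-10-07 gives a deadline of 2016-04-07, before any tolling.
The automatic bankruptcy stay from 2015-05-19 to 2016-04-30 tolled the period for 347 days, extending the deadline to 2017-03-20.
Nothing else in the chronology tolls or restarts the period.
The 2017-04-02 filing falls after the 2017-03-20 deadline; the claim is time-barred.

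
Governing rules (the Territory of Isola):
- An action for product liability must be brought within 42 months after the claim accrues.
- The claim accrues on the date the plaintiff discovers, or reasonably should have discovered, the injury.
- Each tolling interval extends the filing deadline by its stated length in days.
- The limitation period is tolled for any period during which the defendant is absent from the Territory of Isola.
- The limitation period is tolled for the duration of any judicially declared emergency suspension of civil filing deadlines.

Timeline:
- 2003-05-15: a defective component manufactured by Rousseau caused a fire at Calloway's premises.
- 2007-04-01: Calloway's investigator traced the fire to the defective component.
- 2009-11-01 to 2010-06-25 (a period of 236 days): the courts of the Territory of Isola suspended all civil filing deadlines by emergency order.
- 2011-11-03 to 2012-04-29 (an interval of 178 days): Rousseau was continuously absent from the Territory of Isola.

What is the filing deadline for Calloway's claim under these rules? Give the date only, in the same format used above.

2011-05-25

Under the discovery rule, the claim accrued on 2007-04-01, when Calloway discovered the injury — not on the 2003-05-15 date of the underlying act.
The untolled deadline — 42 months after 2007-04-01 — is 2010-10-01.
The period was tolled for 236 days by the emergency suspension of filing deadlines (2009-11-01 to 2010-06-25), pushing the deadline to 2011-05-25.
By the time the defendant's absence from the jurisdiction began on 2011-11-03, the limitation period had already expired on 2011-05-25; that interval cannot revive it.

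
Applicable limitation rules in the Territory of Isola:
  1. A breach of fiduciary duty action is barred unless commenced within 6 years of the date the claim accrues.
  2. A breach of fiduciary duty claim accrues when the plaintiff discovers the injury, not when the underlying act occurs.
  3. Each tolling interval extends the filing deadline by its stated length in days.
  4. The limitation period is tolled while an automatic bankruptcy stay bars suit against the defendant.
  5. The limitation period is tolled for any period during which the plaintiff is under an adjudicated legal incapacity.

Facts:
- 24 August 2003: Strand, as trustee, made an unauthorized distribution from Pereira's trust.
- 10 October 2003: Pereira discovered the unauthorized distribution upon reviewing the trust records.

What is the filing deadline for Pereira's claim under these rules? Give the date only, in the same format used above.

10 October 2009

Accrual is tied to discovery, so the period began on 10 October 2003 rather than on 24 August 2003 when the act occurred.
Adding the 6 years base period to 10 October 2003 gives a deadline of 10 October 2009, before any tolling.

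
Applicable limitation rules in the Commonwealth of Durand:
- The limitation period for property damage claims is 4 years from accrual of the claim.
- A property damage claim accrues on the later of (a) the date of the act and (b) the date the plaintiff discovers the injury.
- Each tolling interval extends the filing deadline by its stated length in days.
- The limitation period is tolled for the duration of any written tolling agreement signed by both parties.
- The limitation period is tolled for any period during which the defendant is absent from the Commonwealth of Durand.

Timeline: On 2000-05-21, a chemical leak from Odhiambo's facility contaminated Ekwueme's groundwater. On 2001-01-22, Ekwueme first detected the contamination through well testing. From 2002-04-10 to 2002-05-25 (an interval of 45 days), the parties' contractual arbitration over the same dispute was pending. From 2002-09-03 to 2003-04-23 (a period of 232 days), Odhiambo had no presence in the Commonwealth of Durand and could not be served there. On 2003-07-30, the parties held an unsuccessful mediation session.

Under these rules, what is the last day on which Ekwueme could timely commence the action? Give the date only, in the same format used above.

Because discovery on 2001-01-22 post-dates the 2000-05-21 act, accrual under the later-of rule falls on 2001-01-22.
The untolled deadline — 4 years after 2001-01-22 — is 2005-01-22.
Because the defendant's absence from the jurisdiction ran from 2002-09-03 to 2003-04-23, the deadline is extended by 232 days to 2005-09-11.
Although a pending arbitration ran from 2002-04-10 to 2002-05-25, the stated rules do not make that a tolling event, so it is disregarded.
Nothing else in the chronology tolls or restarts the period.

2005-09-11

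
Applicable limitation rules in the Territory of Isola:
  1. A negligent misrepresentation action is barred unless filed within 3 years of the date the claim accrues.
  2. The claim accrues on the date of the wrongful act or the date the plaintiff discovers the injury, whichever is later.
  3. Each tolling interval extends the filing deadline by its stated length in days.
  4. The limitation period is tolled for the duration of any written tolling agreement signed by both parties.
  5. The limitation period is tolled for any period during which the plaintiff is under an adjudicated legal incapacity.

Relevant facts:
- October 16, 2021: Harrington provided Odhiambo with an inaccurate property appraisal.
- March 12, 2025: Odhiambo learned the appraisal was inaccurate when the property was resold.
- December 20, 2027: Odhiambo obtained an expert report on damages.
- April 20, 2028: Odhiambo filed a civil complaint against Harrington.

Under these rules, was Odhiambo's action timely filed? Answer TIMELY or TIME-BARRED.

TIME-BARRED

Taking the later of the act (October 16, 2021) and discovery (March 12, 2025), the claim accrued on March 12, 2025.
3 years from March 12, 2025 is March 12, 2028.
Nothing else in the chronology tolls or restarts the period.
Filing on April 20, 2028 missed the March 12, 2028 deadline — the action is time-barred.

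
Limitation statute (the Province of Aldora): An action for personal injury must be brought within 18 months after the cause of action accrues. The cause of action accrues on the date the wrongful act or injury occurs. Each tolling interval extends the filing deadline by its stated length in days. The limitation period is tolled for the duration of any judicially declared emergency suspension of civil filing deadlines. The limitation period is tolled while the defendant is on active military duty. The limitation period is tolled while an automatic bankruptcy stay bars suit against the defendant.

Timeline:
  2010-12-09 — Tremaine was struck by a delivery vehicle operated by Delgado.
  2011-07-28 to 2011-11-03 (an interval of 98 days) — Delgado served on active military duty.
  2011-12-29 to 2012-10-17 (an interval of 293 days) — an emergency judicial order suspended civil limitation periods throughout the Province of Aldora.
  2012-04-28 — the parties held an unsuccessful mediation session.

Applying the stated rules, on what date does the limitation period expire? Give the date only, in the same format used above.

2013-07-05

The claim accrued on 2010-12-09, when the wrongful act occurred.
The untolled deadline — 18 months after 2010-12-09 — is 2012-06-09.
The period was tolled for 98 days by the defendant's active military service (2011-07-28 to 2011-11-03), pushing the deadline to 2012-09-15.
The period was tolled for 293 days by the emergency suspension of filing deadlines (2011-12-29 to 2012-10-17), pushing the deadline to 2013-07-05.
The other events in the timeline have no effect on the limitation period under the stated rules.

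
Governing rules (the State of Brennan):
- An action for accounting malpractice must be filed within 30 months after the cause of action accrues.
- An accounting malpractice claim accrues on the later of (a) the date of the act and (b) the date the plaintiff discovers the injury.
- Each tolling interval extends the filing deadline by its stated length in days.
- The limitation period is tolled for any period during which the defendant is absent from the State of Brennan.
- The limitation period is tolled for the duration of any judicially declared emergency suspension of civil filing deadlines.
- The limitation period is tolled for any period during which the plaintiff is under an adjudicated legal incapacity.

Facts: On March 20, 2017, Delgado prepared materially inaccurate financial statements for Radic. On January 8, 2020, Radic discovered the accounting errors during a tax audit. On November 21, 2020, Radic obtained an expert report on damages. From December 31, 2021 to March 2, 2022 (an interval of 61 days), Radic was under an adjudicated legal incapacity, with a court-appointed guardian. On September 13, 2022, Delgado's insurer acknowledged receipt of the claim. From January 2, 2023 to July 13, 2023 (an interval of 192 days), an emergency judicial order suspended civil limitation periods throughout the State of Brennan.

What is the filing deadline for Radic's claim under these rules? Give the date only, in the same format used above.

September 7, 2022

Taking the later of the act (March 20, 2017) and discovery (January 8, 2020), the claim accrued on January 8, 2020.
The untolled deadline — 30 months after January 8, 2020 — is July 8, 2022.
Because the plaintiff's legal incapacity ran from December 31, 2021 to March 2, 2022, the deadline is extended by 61 days to September 7, 2022.
The emergency suspension of filing deadlines starting January 2, 2023 came too late — the period had run on September 7, 2022 — and so does not extend the deadline.
None of the other events listed affects the running of the period under the stated rules.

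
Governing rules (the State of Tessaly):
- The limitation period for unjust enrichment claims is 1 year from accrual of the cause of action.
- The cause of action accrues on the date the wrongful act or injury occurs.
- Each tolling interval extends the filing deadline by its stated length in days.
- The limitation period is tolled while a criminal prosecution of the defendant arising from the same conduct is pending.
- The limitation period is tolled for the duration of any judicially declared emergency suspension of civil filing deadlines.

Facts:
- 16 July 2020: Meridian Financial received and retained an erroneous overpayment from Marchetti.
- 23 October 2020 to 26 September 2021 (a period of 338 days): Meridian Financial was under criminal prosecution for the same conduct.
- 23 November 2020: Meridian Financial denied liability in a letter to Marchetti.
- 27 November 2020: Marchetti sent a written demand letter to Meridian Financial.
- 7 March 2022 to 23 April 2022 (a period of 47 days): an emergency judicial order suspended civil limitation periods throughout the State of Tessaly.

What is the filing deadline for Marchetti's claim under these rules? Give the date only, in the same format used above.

The limitation period began to run on 16 July 2020.
The untolled deadline — 1 year after 16 July 2020 — is 16 July 2021.
The pending criminal prosecution from 23 October 2020 to 26 September 2021 tolled the period for 338 days, extending the deadline to 19 June 2022.
Because the emergency suspension of filing deadlines ran from 7 March 2022 to 23 April 2022, the deadline is extended by 47 days to 5 August 2022.
None of the other events listed affects the running of the period under the stated rules.

5 August 2022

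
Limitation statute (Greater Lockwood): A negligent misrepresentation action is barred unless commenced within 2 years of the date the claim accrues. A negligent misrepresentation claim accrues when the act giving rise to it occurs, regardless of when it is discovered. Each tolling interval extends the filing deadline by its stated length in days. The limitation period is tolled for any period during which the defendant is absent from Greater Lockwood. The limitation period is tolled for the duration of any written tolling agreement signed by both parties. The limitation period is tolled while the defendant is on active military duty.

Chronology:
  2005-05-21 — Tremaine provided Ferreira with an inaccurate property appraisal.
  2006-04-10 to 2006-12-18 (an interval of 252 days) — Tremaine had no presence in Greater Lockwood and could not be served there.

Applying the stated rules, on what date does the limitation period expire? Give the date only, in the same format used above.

2008-01-28

The limitation period began to run on 2005-05-21.
Adding the 2 years base period to 2005-05-21 gives a deadline of 2007-05-21, before any tolling.
The defendant's absence from the jurisdiction from 2006-04-10 to 2006-12-18 tolled the period for 252 days, extending the deadline to 2008-01-28.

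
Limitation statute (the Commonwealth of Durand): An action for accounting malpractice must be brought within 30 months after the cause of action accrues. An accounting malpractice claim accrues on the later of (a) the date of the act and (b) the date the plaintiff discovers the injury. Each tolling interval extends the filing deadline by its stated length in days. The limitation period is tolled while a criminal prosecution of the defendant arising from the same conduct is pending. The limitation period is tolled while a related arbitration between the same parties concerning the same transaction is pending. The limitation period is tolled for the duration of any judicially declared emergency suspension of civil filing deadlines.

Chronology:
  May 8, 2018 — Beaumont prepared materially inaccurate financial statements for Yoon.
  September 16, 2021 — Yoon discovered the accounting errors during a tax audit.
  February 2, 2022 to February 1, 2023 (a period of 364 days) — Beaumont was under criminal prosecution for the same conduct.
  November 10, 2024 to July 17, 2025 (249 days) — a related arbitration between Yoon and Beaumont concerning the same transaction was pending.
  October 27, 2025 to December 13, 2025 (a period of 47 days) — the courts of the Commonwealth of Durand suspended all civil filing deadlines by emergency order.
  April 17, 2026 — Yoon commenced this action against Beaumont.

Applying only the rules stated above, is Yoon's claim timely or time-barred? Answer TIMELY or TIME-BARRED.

TIME-BARRED

Because discovery on September 16, 2021 post-dates the May 8, 2018 act, accrual under the later-of rule falls on September 16, 2021.
The untolled deadline — 30 months after September 16, 2021 — is March 16, 2024.
Because the pending criminal prosecution ran from February 2, 2022 to February 1, 2023, the deadline is extended by 364 days to March 15, 2025.
Because the pending related arbitration ran from November 10, 2024 to July 17, 2025, the deadline is extended by 249 days to November 19, 2025.
The period was tolled for 47 days by the emergency suspension of filing deadlines (October 27, 2025 to December 13, 2025), pushing the deadline to January 5, 2026.
Yoon filed on April 17, 2026, after the January 5, 2026 deadline, so the action is time-barred.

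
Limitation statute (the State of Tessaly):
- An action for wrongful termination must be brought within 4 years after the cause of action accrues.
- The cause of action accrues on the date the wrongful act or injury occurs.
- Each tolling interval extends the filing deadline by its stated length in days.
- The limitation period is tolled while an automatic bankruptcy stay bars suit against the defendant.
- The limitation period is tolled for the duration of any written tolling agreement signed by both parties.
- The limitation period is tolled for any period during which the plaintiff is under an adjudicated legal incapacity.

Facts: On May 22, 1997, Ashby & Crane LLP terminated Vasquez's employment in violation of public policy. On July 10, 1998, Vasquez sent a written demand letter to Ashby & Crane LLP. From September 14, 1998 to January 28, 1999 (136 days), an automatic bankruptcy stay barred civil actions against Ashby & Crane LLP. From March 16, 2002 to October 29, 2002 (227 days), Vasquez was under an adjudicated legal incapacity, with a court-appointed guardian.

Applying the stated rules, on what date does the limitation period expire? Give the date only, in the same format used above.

October 5, 2001

The cause of action accrued on May 22, 1997, the date of the act.
The untolled deadline — 4 years after May 22, 1997 — is May 22, 2001.
The period was tolled for 136 days by the automatic bankruptcy stay (September 14, 1998 to January 28, 1999), pushing the deadline to October 5, 2001.
The plaintiff's legal incapacity from March 16, 2002 to October 29, 2002 began after the period had already run on October 5, 2001, so it has no tolling effect.
The other events in the timeline have no effect on the limitation period under the stated rules.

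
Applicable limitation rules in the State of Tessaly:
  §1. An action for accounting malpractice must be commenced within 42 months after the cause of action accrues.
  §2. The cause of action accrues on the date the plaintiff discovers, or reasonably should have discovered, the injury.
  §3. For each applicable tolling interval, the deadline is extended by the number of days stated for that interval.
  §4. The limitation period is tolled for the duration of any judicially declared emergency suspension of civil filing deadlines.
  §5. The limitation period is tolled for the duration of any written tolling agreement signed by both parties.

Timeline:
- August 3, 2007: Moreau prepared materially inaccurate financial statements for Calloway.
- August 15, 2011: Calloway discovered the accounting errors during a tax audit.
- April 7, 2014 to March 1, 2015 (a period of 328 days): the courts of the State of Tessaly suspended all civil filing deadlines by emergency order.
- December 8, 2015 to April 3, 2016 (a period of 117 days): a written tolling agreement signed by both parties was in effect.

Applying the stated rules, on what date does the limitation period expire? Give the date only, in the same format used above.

Accrual is tied to discovery, so the period began on August 15, 2011 rather than on August 3, 2007 when the act occurred.
Adding the 42 months base period to August 15, 2011 gives a deadline of February 15, 2015, before any tolling.
The period was tolled for 328 days by the emergency suspension of filing deadlines (April 7, 2014 to March 1, 2015), pushing the deadline to January 9, 2016.
The period was tolled for 117 days by the written tolling agreement (December 8, 2015 to April 3, 2016), pushing the deadline to May 5, 2016.

May 5, 2016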